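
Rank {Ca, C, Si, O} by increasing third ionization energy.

Si, C, Ca, O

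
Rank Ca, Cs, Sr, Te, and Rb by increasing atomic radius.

Ca is in period 4, group 2; Rb is in period 5, group 1; Sr is in period 5, group 2; Te is in period 5, group 16; Cs is in period 6, group 1.
Moving right in a period, electrons are added to the same shell under a stronger nuclear pull, so atoms get smaller; moving down, a new shell is opened and atoms get larger.
These span different periods and groups, so the two trends combine.
Ca > Te: period and group pull opposite ways; the across-period shift dominates (171 vs 136 pm).
Sr > Ca: Sr sits below Ca in group 2, so the down-group effect alone puts Sr larger.
Rb > Sr: both are in period 5; the period trend gives Rb the larger value.
Cs > Rb: they share group 1; the group trend gives Cs the larger value.
For reference (pm): Ca 171, Rb 210, Sr 185, Te 136, Cs 232.
So from smallest to largest: Te < Ca < Sr < Rb < Cs.

Te, Ca, Sr, Rb, Cs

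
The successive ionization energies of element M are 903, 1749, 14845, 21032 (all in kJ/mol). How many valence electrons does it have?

Look for the largest jump between consecutive ionization energies: IE3/IE2 ≈ 8.5, far larger than any earlier ratio.
That jump marks the point where a core electron is being removed. So the atom has 2 valence electrons.

2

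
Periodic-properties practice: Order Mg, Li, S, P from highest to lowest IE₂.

Li > S > P > Mg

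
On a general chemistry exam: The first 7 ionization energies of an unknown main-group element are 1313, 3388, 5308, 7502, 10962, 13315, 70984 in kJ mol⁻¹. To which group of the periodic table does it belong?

Group 16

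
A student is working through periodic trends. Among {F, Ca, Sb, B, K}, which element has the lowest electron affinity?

Ca

B is in period 2, group 13; F is in period 2, group 17; K is in period 4, group 1; Ca is in period 4, group 2; Sb is in period 5, group 15.
Electron affinity generally becomes more exothermic across a period toward the halogens and less exothermic down a group.
Neither a single period nor a single group — weigh both effects.
B > Ca: relative to Ca, both the across-period and down-group shifts push B's electron affinity up.
K > B: this pair runs against the simple trend — see the exception note.
Sb > K: the two effects oppose for this pair; the across-period effect wins (103 vs 48 kJ/mol).
F > Sb: relative to Sb, both the across-period and down-group shifts push F's electron affinity up.
Note the exception: K has a higher electron affinity than B, contrary to the simple trend — B's ns²np¹ configuration gives only a small electron affinity — the sparsely filled np subshell binds an added electron weakly.
Note the exception: K has a higher electron affinity than Ca, contrary to the simple trend — adding an electron to Ca (ns²) has to open a new, higher-energy np subshell, which is unfavourable.
Tabulated electron affinity (kJ/mol): B 27, F 328, K 48, Ca 2, Sb 103.
The lowest electron affinity among these belongs to Ca.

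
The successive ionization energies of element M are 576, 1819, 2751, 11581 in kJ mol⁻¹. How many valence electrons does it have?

3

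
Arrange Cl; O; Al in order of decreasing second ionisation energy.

O > Cl > Al

IE_2 is the cost of taking one more electron from the +1 cation: Cl⁺ still has 6 valence electrons; O⁺ still has 5 valence electrons; Al⁺ still has 2 valence electrons.
All are still removing valence electrons, so compare the +1 ions as you would atoms: IE_2 generally rises across a period (higher Z_eff) and falls down a group (larger shell), subject to the usual subshell exceptions.
Valence configurations: Cl⁺ [Ne]3s²3p⁴, O⁺ [He]2s²2p³, Al⁺ [Ne]3s².
Approximate IE_2 values (kJ/mol): Cl 2298, O 3388, Al 1817.
Hence IE_2: Al < Cl < O.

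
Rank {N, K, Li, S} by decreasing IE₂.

Li, K, N, S

Consider each +1 ion: N⁺ still has 4 valence electrons; K⁺ is the bare [Ar] core; Li⁺ is the bare [He] core; S⁺ still has 5 valence electrons.
Breaking into a closed-shell core is much more expensive than removing a leftover valence electron — K and Li have the largest IE_2 here.
Valence configurations: N⁺ [He]2s²2p², S⁺ [Ne]3s²3p³.
Tabulated IE_2 (kJ/mol): N 2856, K 3052, Li 7298, S 2252.
So the second ionization energies run S < N < K < Li.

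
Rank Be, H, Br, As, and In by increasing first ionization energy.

H is in period 1, group 1; Be is in period 2, group 2; As is in period 4, group 15; Br is in period 4, group 17; In is in period 5, group 13.
First ionization energy rises across a period (greater Z_eff holds electrons more tightly) and falls down a group (valence electrons are farther from the nucleus).
Neither a single period nor a single group — weigh both effects.
Be > In: period and group pull opposite ways; the down-group shift dominates (900 vs 558 kJ/mol).
As > Be: period and group pull opposite ways; the across-period shift dominates (947 vs 900 kJ/mol).
Br > As: Br lies to the right of As in period 4, so the across-period effect alone puts Br higher.
H > Br: period and group pull opposite ways; the down-group shift dominates (1312 vs 1140 kJ/mol).
Tabulated first ionization energy (kJ/mol): H 1312, Be 900, As 947, Br 1140, In 558.
So from lowest to highest: In < Be < As < Br < H.

In < Be < As < Br < H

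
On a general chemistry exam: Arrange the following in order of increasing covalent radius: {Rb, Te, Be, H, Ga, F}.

H, F, Be, Ga, Te, Rb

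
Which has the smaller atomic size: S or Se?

S

S is in period 3, group 16; Se is in period 4, group 16.
Radius decreases left→right (rising Z_eff, same n) and increases top→bottom (higher n).
All are in group 16, so atomic radius increases down the group.
So S has the smaller atomic size (S < Se).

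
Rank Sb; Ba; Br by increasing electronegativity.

Ba < Sb < Br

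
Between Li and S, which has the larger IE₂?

IE_2 is the cost of taking one more electron from the +1 cation: Li⁺ is the bare [He] core; S⁺ still has 5 valence electrons.
Core electrons are held far more tightly than valence electrons, so Li tops the IE_2 order.
Approximate IE_2 values (kJ/mol): Li 7298, S 2252.
Overall IE_2 order: S < Li.

Li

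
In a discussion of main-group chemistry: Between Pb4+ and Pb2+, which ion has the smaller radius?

Both ions have Z = 82 protons, but Pb4+ has lost more electrons, so its remaining electrons feel a larger effective nuclear charge per electron and are pulled in more tightly.
Higher positive charge → smaller ion, so Pb2+ > Pb4+.

Pb4+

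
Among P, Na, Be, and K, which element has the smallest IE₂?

Consider each +1 ion: P⁺ still has 4 valence electrons; Na⁺ is the bare [Ne] core; Be⁺ still has 1 valence electron; K⁺ is the bare [Ar] core.
Breaking into a closed-shell core is much more expensive than removing a leftover valence electron — K and Na have the largest IE_2 here.
Valence configurations: P⁺ [Ne]3s²3p², Be⁺ [He]2s¹.
Tabulated IE_2 (kJ/mol): P 1907, Na 4562, Be 1757, K 3052.
Overall IE_2 order: Be < P < K < Na.

Be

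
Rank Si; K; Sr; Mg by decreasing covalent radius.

K > Sr > Mg > Si

Mg is in period 3, group 2; Si is in period 3, group 14; K is in period 4, group 1; Sr is in period 5, group 2.
Moving right in a period, electrons are added to the same shell under a stronger nuclear pull, so atoms get smaller; moving down, a new shell is opened and atoms get larger.
Here both period and group differ, so the two effects have to be weighed against each other.
Mg > Si: Mg lies to the left of Si in period 3, so the across-period effect alone puts Mg larger.
Sr > Mg: Sr sits below Mg in group 2, so the down-group effect alone puts Sr larger.
K > Sr: the two effects oppose for this pair; the across-period effect wins (196 vs 185 pm).
Approximate values (pm): Mg 139, Si 116, K 196, Sr 185.
So from largest to smallest: K > Sr > Mg > Si.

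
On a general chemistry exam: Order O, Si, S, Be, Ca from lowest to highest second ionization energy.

IE_2 is the cost of taking one more electron from the +1 cation: O⁺ still has 5 valence electrons; Si⁺ still has 3 valence electrons; S⁺ still has 5 valence electrons; Be⁺ still has 1 valence electron; Ca⁺ still has 1 valence electron.
All are still removing valence electrons, so compare the +1 ions as you would atoms: IE_2 generally rises across a period (higher Z_eff) and falls down a group (larger shell), subject to the usual subshell exceptions.
Valence configurations: O⁺ [He]2s²2p³, Si⁺ [Ne]3s²3p¹, S⁺ [Ne]3s²3p³, Be⁺ [He]2s¹, Ca⁺ [Ar]4s¹.
The numbers (kJ/mol): O 3388, Si 1577, S 2252, Be 1757, Ca 1145.
Overall IE_2 order: Ca < Si < Be < S < O.

Ca < Si < Be < S < O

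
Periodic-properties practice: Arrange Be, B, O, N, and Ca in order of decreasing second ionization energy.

O > N > B > Be > Ca

After 1 electron has been removed, what remains? Be⁺ still has 1 valence electron; B⁺ still has 2 valence electrons; O⁺ still has 5 valence electrons; N⁺ still has 4 valence electrons; Ca⁺ still has 1 valence electron.
All are still removing valence electrons, so compare the +1 ions as you would atoms: IE_2 generally rises across a period (higher Z_eff) and falls down a group (larger shell), subject to the usual subshell exceptions.
Valence configurations: Be⁺ [He]2s¹, B⁺ [He]2s², O⁺ [He]2s²2p³, N⁺ [He]2s²2p², Ca⁺ [Ar]4s¹.
Approximate IE_2 values (kJ/mol): Be 1757, B 2427, O 3388, N 2856, Ca 1145.
Overall IE_2 order: Ca < Be < B < N < O.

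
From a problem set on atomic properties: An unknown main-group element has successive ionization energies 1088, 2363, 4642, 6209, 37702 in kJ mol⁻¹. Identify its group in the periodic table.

Group 14

Look for the largest jump between consecutive ionization energies: IE5/IE4 ≈ 6.1, far larger than any earlier ratio.
That jump marks the point where a core electron is being removed. So the atom has 4 valence electrons.
A main-group element with 4 valence electrons is in group 14.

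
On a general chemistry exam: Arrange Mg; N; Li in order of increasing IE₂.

IE_2 is the cost of taking one more electron from the +1 cation: Mg⁺ still has 1 valence electron; N⁺ still has 4 valence electrons; Li⁺ is the bare [He] core.
Breaking into a closed-shell core is much more expensive than removing a leftover valence electron — Li has the largest IE_2 here.
Valence configurations: Mg⁺ [Ne]3s¹, N⁺ [He]2s²2p².
The numbers (kJ/mol): Mg 1451, N 2856, Li 7298.
Putting it together, IE_2: Mg < N < Li.

Mg < N < Li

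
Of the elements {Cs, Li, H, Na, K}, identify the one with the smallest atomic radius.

H

H is in period 1, group 1; Li is in period 2, group 1; Na is in period 3, group 1; K is in period 4, group 1; Cs is in period 6, group 1.
Across a period the added protons contract the valence shell; down a group each new principal shell makes the atom larger.
All are in group 1, so atomic radius increases down the group.
The smallest atomic radius among these belongs to H.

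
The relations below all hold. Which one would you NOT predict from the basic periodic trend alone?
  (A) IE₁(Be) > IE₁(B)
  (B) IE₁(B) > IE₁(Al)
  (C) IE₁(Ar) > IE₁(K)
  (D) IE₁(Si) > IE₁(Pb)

The general trend: first ionization energy increases across a period and decreases down a group.
(A) Be (period 2, group 2) vs B (period 2, group 13): the stated order contradicts the simple trend.
(B) B (period 2, group 13) vs Al (period 3, group 13): the stated order agrees with the simple trend.
(C) Ar (period 3, group 18) vs K (period 4, group 1): the stated order agrees with the simple trend.
(D) Si (period 3, group 14) vs Pb (period 6, group 14): the stated order agrees with the simple trend.
The exception is (A): removing B's lone 2p electron is easier than breaking Be's filled 2s².

(A)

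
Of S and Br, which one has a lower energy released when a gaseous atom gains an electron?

S

S is in period 3, group 16; Br is in period 4, group 17.
Atoms with high Z_eff and room in the valence shell (especially the halogens) have the most exothermic electron affinities.
These sit on a diagonal, where the across-period and down-group effects partly cancel.
Br > S: the two effects oppose for this pair; the across-period effect wins (325 vs 200 kJ/mol).
For reference (kJ/mol): S 200, Br 325.
So S has the lower energy released when a gaseous atom gains an electron (S < Br).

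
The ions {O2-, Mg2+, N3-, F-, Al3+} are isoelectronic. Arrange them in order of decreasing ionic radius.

N3- > O2- > F- > Mg2+ > Al3+

All of these have 10 electrons, so size is governed by nuclear charge alone: the more protons, the stronger the pull on the same electron cloud, and the smaller the ion.
Nuclear charges: Al3+ (Z=13), Mg2+ (Z=12), F- (Z=9), O2- (Z=8), N3- (Z=7).
Largest to smallest: N3- > O2- > F- > Mg2+ > Al3+.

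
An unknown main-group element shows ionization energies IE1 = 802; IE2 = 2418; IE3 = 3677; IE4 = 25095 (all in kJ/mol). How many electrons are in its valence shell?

Look for the largest jump between consecutive ionization energies: IE4/IE3 ≈ 6.8, far larger than any earlier ratio.
That jump marks the point where a core electron is being removed. So the atom has 3 valence electrons.

3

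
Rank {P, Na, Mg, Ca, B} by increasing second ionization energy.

After 1 electron has been removed, what remains? P⁺ still has 4 valence electrons; Na⁺ is the bare [Ne] core; Mg⁺ still has 1 valence electron; Ca⁺ still has 1 valence electron; B⁺ still has 2 valence electrons.
Core electrons are held far more tightly than valence electrons, so Na tops the IE_2 order.
Valence configurations: P⁺ [Ne]3s²3p², Mg⁺ [Ne]3s¹, Ca⁺ [Ar]4s¹, B⁺ [He]2s².
Approximate IE_2 values (kJ/mol): P 1907, Na 4562, Mg 1451, Ca 1145, B 2427.
Overall IE_2 order: Ca < Mg < P < B < Na.

Ca < Mg < P < B < Na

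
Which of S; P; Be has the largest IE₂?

The second ionization energy removes an electron from the +1 ion. For each element: S⁺ still has 5 valence electrons; P⁺ still has 4 valence electrons; Be⁺ still has 1 valence electron.
All are still removing valence electrons, so compare the +1 ions as you would atoms: IE_2 generally rises across a period (higher Z_eff) and falls down a group (larger shell), subject to the usual subshell exceptions.
Valence configurations: S⁺ [Ne]3s²3p³, P⁺ [Ne]3s²3p², Be⁺ [He]2s¹.
Tabulated IE_2 (kJ/mol): S 2252, P 1907, Be 1757.
Putting it together, IE_2: Be < P < S.

S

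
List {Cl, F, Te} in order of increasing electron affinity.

Te < F < Cl

Atoms with high Z_eff and room in the valence shell (especially the halogens) have the most exothermic electron affinities.
These span different periods and groups, so the two trends combine.
F > Te: relative to Te, both the across-period and down-group shifts push F's electron affinity up.
Cl > F: this pair runs against the simple trend — see the exception note.
Note the exception: Cl has a higher electron affinity than F, contrary to the simple trend — F's small 2p subshell makes the incoming electron feel strong e⁻–e⁻ repulsion, so Cl actually releases more energy on gaining an electron.
For reference (kJ/mol): F 328, Cl 349, Te 190.
So from lowest to highest: Te < F < Cl.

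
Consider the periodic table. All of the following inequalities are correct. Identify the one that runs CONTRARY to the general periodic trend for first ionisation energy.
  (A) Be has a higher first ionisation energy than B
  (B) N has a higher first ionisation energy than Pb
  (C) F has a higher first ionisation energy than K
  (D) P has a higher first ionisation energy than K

(A)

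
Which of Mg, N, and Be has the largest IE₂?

N

The second ionization energy removes an electron from the +1 ion. For each element: Mg⁺ still has 1 valence electron; N⁺ still has 4 valence electrons; Be⁺ still has 1 valence electron.
All are still removing valence electrons, so compare the +1 ions as you would atoms: IE_2 generally rises across a period (higher Z_eff) and falls down a group (larger shell), subject to the usual subshell exceptions.
Valence configurations: Mg⁺ [Ne]3s¹, N⁺ [He]2s²2p², Be⁺ [He]2s¹.
Tabulated IE_2 (kJ/mol): Mg 1451, N 2856, Be 1757.
Putting it together, IE_2: Mg < Be < N.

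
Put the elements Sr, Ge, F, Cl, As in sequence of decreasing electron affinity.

Cl > F > Ge > As > Sr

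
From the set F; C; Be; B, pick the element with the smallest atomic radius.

Be is in period 2, group 2; B is in period 2, group 13; C is in period 2, group 14; F is in period 2, group 17.
Moving right in a period, electrons are added to the same shell under a stronger nuclear pull, so atoms get smaller; moving down, a new shell is opened and atoms get larger.
All lie in period 2, so atomic radius increases right to left.
The smallest atomic radius among these belongs to F.

F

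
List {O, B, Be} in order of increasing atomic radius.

O, B, Be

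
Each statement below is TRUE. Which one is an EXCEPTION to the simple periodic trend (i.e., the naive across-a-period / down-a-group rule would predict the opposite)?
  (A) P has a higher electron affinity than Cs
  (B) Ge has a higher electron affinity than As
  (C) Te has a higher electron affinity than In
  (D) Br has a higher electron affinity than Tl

(B)

The general trend: electron affinity increases across a period and decreases down a group.
(A) P (period 3, group 15) vs Cs (period 6, group 1): the stated order agrees with the simple trend.
(B) Ge (period 4, group 14) vs As (period 4, group 15): the stated order contradicts the simple trend.
(C) Te (period 5, group 16) vs In (period 5, group 13): the stated order agrees with the simple trend.
(D) Br (period 4, group 17) vs Tl (period 6, group 13): the stated order agrees with the simple trend.
The exception is (B): adding an electron to As's half-filled 4p³ is unfavourable, so Ge (4p²) has the more exothermic EA.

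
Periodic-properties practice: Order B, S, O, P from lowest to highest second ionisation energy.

P < S < B < O

The second ionization energy removes an electron from the +1 ion. For each element: B⁺ still has 2 valence electrons; S⁺ still has 5 valence electrons; O⁺ still has 5 valence electrons; P⁺ still has 4 valence electrons.
All are still removing valence electrons, so compare the +1 ions as you would atoms: IE_2 generally rises across a period (higher Z_eff) and falls down a group (larger shell), subject to the usual subshell exceptions.
Valence configurations: B⁺ [He]2s², S⁺ [Ne]3s²3p³, O⁺ [He]2s²2p³, P⁺ [Ne]3s²3p².
The numbers (kJ/mol): B 2427, S 2252, O 3388, P 1907.
So the second ionization energies run P < S < B < O.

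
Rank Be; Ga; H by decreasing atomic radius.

Ga, Be, H

H is in period 1, group 1; Be is in period 2, group 2; Ga is in period 4, group 13.
Atomic radius shrinks across a period as nuclear charge pulls the same shell inward, and grows down a group as new shells are added.
These span different periods and groups, so the two trends combine.
Be > H: period and group pull opposite ways; the down-group shift dominates (102 vs 32 pm).
Ga > Be: period and group pull opposite ways; the down-group shift dominates (124 vs 102 pm).
Tabulated atomic radius (pm): H 32, Be 102, Ga 124.
So from largest to smallest: Ga > Be > H.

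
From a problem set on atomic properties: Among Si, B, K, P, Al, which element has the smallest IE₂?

Si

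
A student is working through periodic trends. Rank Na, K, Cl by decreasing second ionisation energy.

Na, K, Cl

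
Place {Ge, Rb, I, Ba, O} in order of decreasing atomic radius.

Rb, Ba, I, Ge, O

O is in period 2, group 16; Ge is in period 4, group 14; Rb is in period 5, group 1; I is in period 5, group 17; Ba is in period 6, group 2.
Across a period the added protons contract the valence shell; down a group each new principal shell makes the atom larger.
Neither a single period nor a single group — weigh both effects.
Ge > O: relative to O, both the across-period and down-group shifts push Ge's atomic radius up.
I > Ge: the two effects oppose for this pair; the down-group effect wins (133 vs 121 pm).
Ba > I: both effects reinforce here, so Ba is clearly the larger of the two.
Rb > Ba: period and group pull opposite ways; the across-period shift dominates (210 vs 196 pm).
Tabulated atomic radius (pm): O 63, Ge 121, Rb 210, I 133, Ba 196.
So from largest to smallest: Rb > Ba > I > Ge > O.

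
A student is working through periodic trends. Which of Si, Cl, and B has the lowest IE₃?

Si

After 2 electrons have been removed, what remains? Si²⁺ still has 2 valence electrons; Cl²⁺ still has 5 valence electrons; B²⁺ still has 1 valence electron.
All are still removing valence electrons, so compare the +2 ions as you would atoms: IE_3 generally rises across a period (higher Z_eff) and falls down a group (larger shell), subject to the usual subshell exceptions.
Valence configurations: Si²⁺ [Ne]3s², Cl²⁺ [Ne]3s²3p³, B²⁺ [He]2s¹.
Tabulated IE_3 (kJ/mol): Si 3232, Cl 3822, B 3660.
So the third ionization energies run Si < B < Cl.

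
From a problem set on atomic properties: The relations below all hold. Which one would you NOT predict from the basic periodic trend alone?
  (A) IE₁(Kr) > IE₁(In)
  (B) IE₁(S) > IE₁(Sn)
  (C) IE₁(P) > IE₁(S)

(C)

The general trend: IE₁ increases across a period and decreases down a group.
(A) Kr (period 4, group 18) vs In (period 5, group 13): the stated order agrees with the simple trend.
(B) S (period 3, group 16) vs Sn (period 5, group 14): the stated order agrees with the simple trend.
(C) P (period 3, group 15) vs S (period 3, group 16): the stated order contradicts the simple trend.
The exception is (C): S (3p⁴) ionizes more easily than half-filled P (3p³) because the paired 3p electron in S is pushed out by e⁻–e⁻ repulsion.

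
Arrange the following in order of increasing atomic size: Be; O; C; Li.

O < C < Be < Li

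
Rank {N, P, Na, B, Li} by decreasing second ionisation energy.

Li, Na, N, B, P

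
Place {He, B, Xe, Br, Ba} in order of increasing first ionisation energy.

Ba < B < Br < Xe < He

First ionization energy rises across a period (greater Z_eff holds electrons more tightly) and falls down a group (valence electrons are farther from the nucleus).
Neither a single period nor a single group — weigh both effects.
B > Ba: both effects reinforce here, so B is clearly the higher of the two.
Br > B: period and group pull opposite ways; the across-period shift dominates (1140 vs 801 kJ/mol).
Xe > Br: the two effects oppose for this pair; the across-period effect wins (1170 vs 1140 kJ/mol).
He > Xe: He sits above Xe in group 18, so the down-group effect alone puts He higher.
For reference (kJ/mol): He 2372, B 801, Br 1140, Xe 1170, Ba 503.
So from lowest to highest: Ba < B < Br < Xe < He.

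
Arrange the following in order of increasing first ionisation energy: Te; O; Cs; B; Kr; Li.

Li is in period 2, group 1; B is in period 2, group 13; O is in period 2, group 16; Kr is in period 4, group 18; Te is in period 5, group 16; Cs is in period 6, group 1.
First ionization energy rises across a period (greater Z_eff holds electrons more tightly) and falls down a group (valence electrons are farther from the nucleus).
Neither a single period nor a single group — weigh both effects.
Li > Cs: they share group 1; the group trend gives Li the larger value.
B > Li: B lies to the right of Li in period 2, so the across-period effect alone puts B higher.
Te > B: the two effects oppose for this pair; the across-period effect wins (869 vs 801 kJ/mol).
O > Te: they share group 16; the group trend gives O the larger value.
Kr > O: period and group pull opposite ways; the across-period shift dominates (1351 vs 1314 kJ/mol).
Approximate values (kJ/mol): Li 520, B 801, O 1314, Kr 1351, Te 869, Cs 376.
So from lowest to highest: Cs < Li < B < Te < O < Kr.

Cs < Li < B < Te < O < Kr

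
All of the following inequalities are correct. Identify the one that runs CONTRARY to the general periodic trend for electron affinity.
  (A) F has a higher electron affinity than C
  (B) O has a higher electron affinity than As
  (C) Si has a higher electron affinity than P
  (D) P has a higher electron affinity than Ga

(C)

The general trend: electron affinity increases across a period and decreases down a group.
(A) F (period 2, group 17) vs C (period 2, group 14): the stated order agrees with the simple trend.
(B) O (period 2, group 16) vs As (period 4, group 15): the stated order agrees with the simple trend.
(C) Si (period 3, group 14) vs P (period 3, group 15): the stated order contradicts the simple trend.
(D) P (period 3, group 15) vs Ga (period 4, group 13): the stated order agrees with the simple trend.
The exception is (C): adding an electron to P's half-filled 3p³ is unfavourable, so Si (3p²) has the more exothermic EA.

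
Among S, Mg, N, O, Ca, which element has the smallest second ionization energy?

IE_2 is the cost of taking one more electron from the +1 cation: S⁺ still has 5 valence electrons; Mg⁺ still has 1 valence electron; N⁺ still has 4 valence electrons; O⁺ still has 5 valence electrons; Ca⁺ still has 1 valence electron.
All are still removing valence electrons, so compare the +1 ions as you would atoms: IE_2 generally rises across a period (higher Z_eff) and falls down a group (larger shell), subject to the usual subshell exceptions.
Valence configurations: S⁺ [Ne]3s²3p³, Mg⁺ [Ne]3s¹, N⁺ [He]2s²2p², O⁺ [He]2s²2p³, Ca⁺ [Ar]4s¹.
Tabulated IE_2 (kJ/mol): S 2252, Mg 1451, N 2856, O 3388, Ca 1145.
Overall IE_2 order: Ca < Mg < S < N < O.

Ca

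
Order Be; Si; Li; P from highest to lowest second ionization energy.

Consider each +1 ion: Be⁺ still has 1 valence electron; Si⁺ still has 3 valence electrons; Li⁺ is the bare [He] core; P⁺ still has 4 valence electrons.
Breaking into a closed-shell core is much more expensive than removing a leftover valence electron — Li has the largest IE_2 here.
Valence configurations: Be⁺ [He]2s¹, Si⁺ [Ne]3s²3p¹, P⁺ [Ne]3s²3p².
Approximate IE_2 values (kJ/mol): Be 1757, Si 1577, Li 7298, P 1907.
Putting it together, IE_2: Si < Be < P < Li.

Li > P > Be > Si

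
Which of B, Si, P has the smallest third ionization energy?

P

After 2 electrons have been removed, what remains? B²⁺ still has 1 valence electron; Si²⁺ still has 2 valence electrons; P²⁺ still has 3 valence electrons.
All are still removing valence electrons, so compare the +2 ions as you would atoms: IE_3 generally rises across a period (higher Z_eff) and falls down a group (larger shell), subject to the usual subshell exceptions.
Valence configurations: B²⁺ [He]2s¹, Si²⁺ [Ne]3s², P²⁺ [Ne]3s²3p¹.
P²⁺ loses a lone 3p electron whereas Si²⁺ must break into a filled 3s² pair, so IE_3(Si) > IE_3(P) even though P has the higher nuclear charge.
Tabulated IE_3 (kJ/mol): B 3660, Si 3232, P 2914.
Overall IE_3 order: P < Si < B.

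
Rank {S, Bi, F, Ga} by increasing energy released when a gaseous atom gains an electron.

F is in period 2, group 17; S is in period 3, group 16; Ga is in period 4, group 13; Bi is in period 6, group 15.
Electron affinity generally becomes more exothermic across a period toward the halogens and less exothermic down a group.
Here both period and group differ, so the two effects have to be weighed against each other.
Bi > Ga: period and group pull opposite ways; the across-period shift dominates (91 vs 29 kJ/mol).
S > Bi: both effects reinforce here, so S is clearly the higher of the two.
F > S: relative to S, both the across-period and down-group shifts push F's electron affinity up.
Tabulated electron affinity (kJ/mol): F 328, S 200, Ga 29, Bi 91.
So from lowest to highest: Ga < Bi < S < F.

Ga < Bi < S < F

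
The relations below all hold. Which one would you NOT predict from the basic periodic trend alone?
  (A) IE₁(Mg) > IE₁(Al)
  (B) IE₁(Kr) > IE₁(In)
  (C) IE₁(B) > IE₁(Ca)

The general trend: first ionization energy increases across a period and decreases down a group.
(A) Mg (period 3, group 2) vs Al (period 3, group 13): the stated order contradicts the simple trend.
(B) Kr (period 4, group 18) vs In (period 5, group 13): the stated order agrees with the simple trend.
(C) B (period 2, group 13) vs Ca (period 4, group 2): the stated order agrees with the simple trend.
The exception is (A): Al's single 3p electron is easier to remove than one from Mg's filled 3s².

(A)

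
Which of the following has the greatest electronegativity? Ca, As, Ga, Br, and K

K is in period 4, group 1; Ca is in period 4, group 2; Ga is in period 4, group 13; As is in period 4, group 15; Br is in period 4, group 17.
Atoms toward the upper right of the periodic table pull bonding electrons most strongly.
All lie in period 4, so electronegativity increases left to right.
The greatest electronegativity among these belongs to Br.

Br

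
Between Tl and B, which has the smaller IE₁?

Tl

Across a period the outer electron is held more tightly (higher IE₁); down a group it sits in a higher shell, more shielded, and comes off more easily.
All are in group 13, so first ionization energy increases up the group.
So Tl has the smaller IE₁ (Tl < B).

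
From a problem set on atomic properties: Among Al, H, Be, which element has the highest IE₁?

H is in period 1, group 1; Be is in period 2, group 2; Al is in period 3, group 13.
Across a period the outer electron is held more tightly (higher IE₁); down a group it sits in a higher shell, more shielded, and comes off more easily.
These sit on a diagonal, where the across-period and down-group effects partly cancel.
Be > Al: period and group pull opposite ways; the down-group shift dominates (900 vs 578 kJ/mol).
H > Be: period and group pull opposite ways; the down-group shift dominates (1312 vs 900 kJ/mol).
For reference (kJ/mol): H 1312, Be 900, Al 578.
The highest IE₁ among these belongs to H.

H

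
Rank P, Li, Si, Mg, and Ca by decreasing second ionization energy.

Li > P > Si > Mg > Ca

Consider each +1 ion: P⁺ still has 4 valence electrons; Li⁺ is the bare [He] core; Si⁺ still has 3 valence electrons; Mg⁺ still has 1 valence electron; Ca⁺ still has 1 valence electron.
Core electrons are held far more tightly than valence electrons, so Li tops the IE_2 order.
Valence configurations: P⁺ [Ne]3s²3p², Si⁺ [Ne]3s²3p¹, Mg⁺ [Ne]3s¹, Ca⁺ [Ar]4s¹.
Approximate IE_2 values (kJ/mol): P 1907, Li 7298, Si 1577, Mg 1451, Ca 1145.
Putting it together, IE_2: Ca < Mg < Si < P < Li.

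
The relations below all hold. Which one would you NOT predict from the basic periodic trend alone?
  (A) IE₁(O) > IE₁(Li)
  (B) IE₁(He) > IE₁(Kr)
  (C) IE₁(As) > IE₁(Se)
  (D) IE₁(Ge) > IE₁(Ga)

The general trend: IE₁ increases across a period and decreases down a group.
(A) O (period 2, group 16) vs Li (period 2, group 1): the stated order agrees with the simple trend.
(B) He (period 1, group 18) vs Kr (period 4, group 18): the stated order agrees with the simple trend.
(C) As (period 4, group 15) vs Se (period 4, group 16): the stated order contradicts the simple trend.
(D) Ge (period 4, group 14) vs Ga (period 4, group 13): the stated order agrees with the simple trend.
The exception is (C): Se (4p⁴) ionizes more easily than half-filled As (4p³).

(C)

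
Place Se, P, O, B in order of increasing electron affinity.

EA tends to increase across a period and decrease down a group, though the pattern is less regular than for IE or radius.
Here both period and group differ, so the two effects have to be weighed against each other.
P > B: the two effects oppose for this pair; the across-period effect wins (72 vs 27 kJ/mol).
O > P: relative to P, both the across-period and down-group shifts push O's electron affinity up.
Se > O: this pair runs against the simple trend — see the exception note.
Note the exception: Se has a higher electron affinity than O, contrary to the simple trend — O's compact 2p subshell gives strong electron–electron repulsion on the added electron.
Approximate values (kJ/mol): B 27, O 141, P 72, Se 195.
So from lowest to highest: B < P < O < Se.

B, P, O, Se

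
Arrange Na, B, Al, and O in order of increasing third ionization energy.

Al < B < O < Na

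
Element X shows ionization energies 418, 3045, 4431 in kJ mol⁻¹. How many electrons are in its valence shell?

1

Look for the largest jump between consecutive ionization energies: IE2/IE1 ≈ 7.3, far larger than any earlier ratio.
That jump marks the point where a core electron is being removed. So the atom has 1 valence electron.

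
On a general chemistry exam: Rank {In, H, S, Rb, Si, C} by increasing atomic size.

H is in period 1, group 1; C is in period 2, group 14; Si is in period 3, group 14; S is in period 3, group 16; Rb is in period 5, group 1; In is in period 5, group 13.
Radius decreases left→right (rising Z_eff, same n) and increases top→bottom (higher n).
These span different periods and groups, so the two trends combine.
C > H: period and group pull opposite ways; the down-group shift dominates (75 vs 32 pm).
S > C: the two effects oppose for this pair; the down-group effect wins (103 vs 75 pm).
Si > S: both are in period 3; the period trend gives Si the larger value.
In > Si: both effects reinforce here, so In is clearly the larger of the two.
Rb > In: Rb lies to the left of In in period 5, so the across-period effect alone puts Rb larger.
Tabulated atomic radius (pm): H 32, C 75, Si 116, S 103, Rb 210, In 142.
So from smallest to largest: H < C < S < Si < In < Rb.

H < C < S < Si < In < Rb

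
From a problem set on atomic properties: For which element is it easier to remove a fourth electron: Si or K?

Si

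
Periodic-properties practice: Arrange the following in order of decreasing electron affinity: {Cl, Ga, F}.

Cl, F, Ga

F is in period 2, group 17; Cl is in period 3, group 17; Ga is in period 4, group 13.
Electron affinity generally becomes more exothermic across a period toward the halogens and less exothermic down a group.
Neither a single period nor a single group — weigh both effects.
F > Ga: relative to Ga, both the across-period and down-group shifts push F's electron affinity up.
Cl > F: this pair runs against the simple trend — see the exception note.
Note the exception: Cl has a higher electron affinity than F, contrary to the simple trend — F's small 2p subshell makes the incoming electron feel strong e⁻–e⁻ repulsion, so Cl actually releases more energy on gaining an electron.
For reference (kJ/mol): F 328, Cl 349, Ga 29.
So from highest to lowest: Cl > F > Ga.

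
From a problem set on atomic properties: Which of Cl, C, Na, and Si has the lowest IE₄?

Si

IE_4 is the cost of taking one more electron from the +3 cation: Cl³⁺ still has 4 valence electrons; C³⁺ still has 1 valence electron; Na³⁺ is already 2 electrons into the core; Si³⁺ still has 1 valence electron.
Pulling an electron out of a noble-gas core costs far more than removing a remaining valence electron, so Na sits at the high end of IE_4.
Valence configurations: Cl³⁺ [Ne]3s²3p², C³⁺ [He]2s¹, Si³⁺ [Ne]3s¹.
Tabulated IE_4 (kJ/mol): Cl 5159, C 6223, Na 9543, Si 4356.
Hence IE_4: Si < Cl < C < Na.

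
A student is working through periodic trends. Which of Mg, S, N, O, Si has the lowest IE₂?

IE_2 is the cost of taking one more electron from the +1 cation: Mg⁺ still has 1 valence electron; S⁺ still has 5 valence electrons; N⁺ still has 4 valence electrons; O⁺ still has 5 valence electrons; Si⁺ still has 3 valence electrons.
All are still removing valence electrons, so compare the +1 ions as you would atoms: IE_2 generally rises across a period (higher Z_eff) and falls down a group (larger shell), subject to the usual subshell exceptions.
Valence configurations: Mg⁺ [Ne]3s¹, S⁺ [Ne]3s²3p³, N⁺ [He]2s²2p², O⁺ [He]2s²2p³, Si⁺ [Ne]3s²3p¹.
Approximate IE_2 values (kJ/mol): Mg 1451, S 2252, N 2856, O 3388, Si 1577.
Putting it together, IE_2: Mg < Si < S < N < O.

Mg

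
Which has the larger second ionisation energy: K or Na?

Na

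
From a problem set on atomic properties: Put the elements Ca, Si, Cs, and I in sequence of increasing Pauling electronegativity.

Cs < Ca < Si < I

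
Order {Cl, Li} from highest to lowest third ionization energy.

Li > Cl

Consider each +2 ion: Cl²⁺ still has 5 valence electrons; Li²⁺ is already 1 electron into the core.
Pulling an electron out of a noble-gas core costs far more than removing a remaining valence electron, so Li sits at the high end of IE_3.
The numbers (kJ/mol): Cl 3822, Li 11815.
Putting it together, IE_3: Cl < Li.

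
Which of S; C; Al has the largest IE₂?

C

After 1 electron has been removed, what remains? S⁺ still has 5 valence electrons; C⁺ still has 3 valence electrons; Al⁺ still has 2 valence electrons.
All are still removing valence electrons, so compare the +1 ions as you would atoms: IE_2 generally rises across a period (higher Z_eff) and falls down a group (larger shell), subject to the usual subshell exceptions.
Valence configurations: S⁺ [Ne]3s²3p³, C⁺ [He]2s²2p¹, Al⁺ [Ne]3s².
Approximate IE_2 values (kJ/mol): S 2252, C 2353, Al 1817.
Putting it together, IE_2: Al < S < C.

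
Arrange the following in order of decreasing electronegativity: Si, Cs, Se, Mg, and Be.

Se > Si > Be > Mg > Cs

Be is in period 2, group 2; Mg is in period 3, group 2; Si is in period 3, group 14; Se is in period 4, group 16; Cs is in period 6, group 1.
Smaller atoms with higher effective nuclear charge are more electronegative.
Here both period and group differ, so the two effects have to be weighed against each other.
Mg > Cs: relative to Cs, both the across-period and down-group shifts push Mg's electronegativity up.
Be > Mg: they share group 2; the group trend gives Be the larger value.
Si > Be: the two effects oppose for this pair; the across-period effect wins (1.90 vs 1.57).
Se > Si: the two effects oppose for this pair; the across-period effect wins (2.55 vs 1.90).
Approximate values (Pauling): Be 1.57, Mg 1.31, Si 1.90, Se 2.55, Cs 0.79.
So from highest to lowest: Se > Si > Be > Mg > Cs.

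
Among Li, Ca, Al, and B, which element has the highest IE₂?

Li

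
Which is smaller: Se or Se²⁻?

Se

Forming Se²⁻ adds 2 electrons to Se. More electron–electron repulsion in the same shell, with unchanged nuclear charge, lets the cloud expand.
An anion is larger than its parent atom: Se²⁻ > Se.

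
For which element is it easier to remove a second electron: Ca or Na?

Consider each +1 ion: Ca⁺ still has 1 valence electron; Na⁺ is the bare [Ne] core.
Pulling an electron out of a noble-gas core costs far more than removing a remaining valence electron, so Na sits at the high end of IE_2.
Tabulated IE_2 (kJ/mol): Ca 1145, Na 4562.
Overall IE_2 order: Ca < Na.

Ca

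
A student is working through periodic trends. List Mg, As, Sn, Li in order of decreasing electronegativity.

EN rises left→right (higher Z_eff, smaller atoms) and falls top→bottom (larger, more shielded atoms).
Here both period and group differ, so the two effects have to be weighed against each other.
Mg > Li: the two effects oppose for this pair; the across-period effect wins (1.31 vs 0.98).
Sn > Mg: the two effects oppose for this pair; the across-period effect wins (1.96 vs 1.31).
As > Sn: both effects reinforce here, so As is clearly the higher of the two.
Approximate values (Pauling): Li 0.98, Mg 1.31, As 2.18, Sn 1.96.
So from highest to lowest: As > Sn > Mg > Li.

As > Sn > Mg > Li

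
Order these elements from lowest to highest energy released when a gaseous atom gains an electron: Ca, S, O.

Electron affinity generally becomes more exothermic across a period toward the halogens and less exothermic down a group.
These span different periods and groups, so the two trends combine.
O > Ca: relative to Ca, both the across-period and down-group shifts push O's electron affinity up.
S > O: this pair runs against the simple trend — see the exception note.
Note the exception: S has a higher electron affinity than O, contrary to the simple trend — the compact 2p subshell of O repels the added electron more than S's larger 3p does.
Tabulated electron affinity (kJ/mol): O 141, S 200, Ca 2.
So from lowest to highest: Ca < O < S.

Ca < O < S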